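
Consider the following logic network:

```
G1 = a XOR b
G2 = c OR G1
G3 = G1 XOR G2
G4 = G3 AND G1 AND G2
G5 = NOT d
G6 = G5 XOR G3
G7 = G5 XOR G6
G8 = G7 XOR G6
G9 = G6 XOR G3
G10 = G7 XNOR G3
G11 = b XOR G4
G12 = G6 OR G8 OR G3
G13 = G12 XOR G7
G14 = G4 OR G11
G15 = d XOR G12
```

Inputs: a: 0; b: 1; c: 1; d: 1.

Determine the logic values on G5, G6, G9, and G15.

G5 = 0, G6 = 0, G9 = 0, G15 = 1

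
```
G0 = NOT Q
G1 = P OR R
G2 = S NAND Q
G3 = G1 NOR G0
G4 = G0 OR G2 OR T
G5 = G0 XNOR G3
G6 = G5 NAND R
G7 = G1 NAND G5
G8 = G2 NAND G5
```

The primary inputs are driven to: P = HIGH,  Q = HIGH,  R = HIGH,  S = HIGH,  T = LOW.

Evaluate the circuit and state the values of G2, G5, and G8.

G0 = NOT Q = NOT HIGH = LOW
G1 = P OR R = HIGH OR HIGH = HIGH
G2 = S NAND Q = HIGH NAND HIGH = LOW
G3 = G1 NOR G0 = HIGH NOR LOW = LOW
G5 = G0 XNOR G3 = LOW XNOR LOW = HIGH
G8 = G2 NAND G5 = LOW NAND HIGH = HIGH

G2 = LOW, G5 = HIGH, G8 = HIGH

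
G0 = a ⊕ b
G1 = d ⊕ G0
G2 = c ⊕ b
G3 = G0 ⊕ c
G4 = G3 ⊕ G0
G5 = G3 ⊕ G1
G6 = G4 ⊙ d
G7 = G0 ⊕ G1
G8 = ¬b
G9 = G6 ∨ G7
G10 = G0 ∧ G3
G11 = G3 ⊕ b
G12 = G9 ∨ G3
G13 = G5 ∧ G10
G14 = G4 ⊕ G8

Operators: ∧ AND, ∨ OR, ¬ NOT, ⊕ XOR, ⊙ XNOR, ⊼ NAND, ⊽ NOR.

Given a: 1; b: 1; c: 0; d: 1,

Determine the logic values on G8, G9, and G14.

G0 = a XOR b = 1 XOR 1 = 0
G1 = d XOR G0 = 1 XOR 0 = 1
G3 = G0 XOR c = 0 XOR 0 = 0
G4 = G3 XOR G0 = 0 XOR 0 = 0
G6 = G4 XNOR d = 0 XNOR 1 = 0
G7 = G0 XOR G1 = 0 XOR 1 = 1
G8 = NOT b = NOT 1 = 0
G9 = G6 OR G7 = 0 OR 1 = 1
G14 = G4 XOR G8 = 0 XOR 0 = 0

G8 = 0, G9 = 1, G14 = 0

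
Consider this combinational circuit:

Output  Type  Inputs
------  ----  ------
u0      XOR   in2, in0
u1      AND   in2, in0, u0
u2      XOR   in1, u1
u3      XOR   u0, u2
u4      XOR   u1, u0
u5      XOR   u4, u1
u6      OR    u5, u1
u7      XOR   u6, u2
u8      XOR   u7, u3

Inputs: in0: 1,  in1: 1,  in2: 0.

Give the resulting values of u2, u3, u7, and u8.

u2 = 1; u3 = 0; u7 = 0; u8 = 0

u0 = in2 XOR in0 = 0 XOR 1 = 1
u1 = in2 AND in0 AND u0 = 0 AND 1 AND 1 = 0
u2 = in1 XOR u1 = 1 XOR 0 = 1
u3 = u0 XOR u2 = 1 XOR 1 = 0
u4 = u1 XOR u0 = 0 XOR 1 = 1
u5 = u4 XOR u1 = 1 XOR 0 = 1
u6 = u5 OR u1 = 1 OR 0 = 1
u7 = u6 XOR u2 = 1 XOR 1 = 0
u8 = u7 XOR u3 = 0 XOR 0 = 0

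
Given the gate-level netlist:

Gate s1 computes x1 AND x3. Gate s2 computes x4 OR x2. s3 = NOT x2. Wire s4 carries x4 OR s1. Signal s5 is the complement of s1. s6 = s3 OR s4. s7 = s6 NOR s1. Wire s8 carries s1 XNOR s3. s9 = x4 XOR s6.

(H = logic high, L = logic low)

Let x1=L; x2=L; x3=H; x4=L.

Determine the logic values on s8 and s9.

s8 = L  s9 = H

s1 = x1 AND x3 = L AND H = L
s3 = NOT x2 = NOT L = H
s4 = x4 OR s1 = L OR L = L
s6 = s3 OR s4 = H OR L = H
s8 = s1 XNOR s3 = L XNOR H = L
s9 = x4 XOR s6 = L XOR H = H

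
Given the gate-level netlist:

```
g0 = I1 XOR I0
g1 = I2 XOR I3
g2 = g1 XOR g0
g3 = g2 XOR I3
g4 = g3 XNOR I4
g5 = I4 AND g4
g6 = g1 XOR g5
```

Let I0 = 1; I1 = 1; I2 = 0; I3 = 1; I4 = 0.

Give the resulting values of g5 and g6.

g5 = 0, g6 = 1

g0 = I1 XOR I0 = 1 XOR 1 = 0
g1 = I2 XOR I3 = 0 XOR 1 = 1
g2 = g1 XOR g0 = 1 XOR 0 = 1
g3 = g2 XOR I3 = 1 XOR 1 = 0
g4 = g3 XNOR I4 = 0 XNOR 0 = 1
g5 = I4 AND g4 = 0 AND 1 = 0
g6 = g1 XOR g5 = 1 XOR 0 = 1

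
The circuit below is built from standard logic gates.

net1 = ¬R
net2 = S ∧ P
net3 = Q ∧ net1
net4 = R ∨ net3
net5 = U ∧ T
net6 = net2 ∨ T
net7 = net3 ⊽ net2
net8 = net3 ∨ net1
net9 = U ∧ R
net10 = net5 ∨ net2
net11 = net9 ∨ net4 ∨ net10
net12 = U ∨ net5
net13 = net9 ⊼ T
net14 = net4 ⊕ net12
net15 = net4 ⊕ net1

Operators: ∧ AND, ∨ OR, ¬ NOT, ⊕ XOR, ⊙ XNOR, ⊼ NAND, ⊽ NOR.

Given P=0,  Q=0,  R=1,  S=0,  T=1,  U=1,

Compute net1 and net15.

net1 = NOT R = NOT 1 = 0
net3 = Q AND net1 = 0 AND 0 = 0
net4 = R OR net3 = 1 OR 0 = 1
net15 = net4 XOR net1 = 1 XOR 0 = 1

net1 = 0, net15 = 1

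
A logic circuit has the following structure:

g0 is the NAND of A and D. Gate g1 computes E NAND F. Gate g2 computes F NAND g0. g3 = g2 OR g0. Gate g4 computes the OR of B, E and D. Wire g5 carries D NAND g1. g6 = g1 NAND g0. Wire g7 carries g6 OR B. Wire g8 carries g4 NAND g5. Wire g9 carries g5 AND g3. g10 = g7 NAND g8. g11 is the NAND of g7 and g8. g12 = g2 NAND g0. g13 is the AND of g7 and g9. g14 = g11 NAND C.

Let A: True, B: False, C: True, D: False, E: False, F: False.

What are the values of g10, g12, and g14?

g0 = A NAND D = True NAND False = True
g1 = E NAND F = False NAND False = True
g2 = F NAND g0 = False NAND True = True
g4 = B OR E OR D = False OR False OR False = False
g5 = D NAND g1 = False NAND True = True
g6 = g1 NAND g0 = True NAND True = False
g7 = g6 OR B = False OR False = False
g8 = g4 NAND g5 = False NAND True = True
g10 = g7 NAND g8 = False NAND True = True
g11 = g7 NAND g8 = False NAND True = True
g12 = g2 NAND g0 = True NAND True = False
g14 = g11 NAND C = True NAND True = False

g10 = True, g12 = False, g14 = False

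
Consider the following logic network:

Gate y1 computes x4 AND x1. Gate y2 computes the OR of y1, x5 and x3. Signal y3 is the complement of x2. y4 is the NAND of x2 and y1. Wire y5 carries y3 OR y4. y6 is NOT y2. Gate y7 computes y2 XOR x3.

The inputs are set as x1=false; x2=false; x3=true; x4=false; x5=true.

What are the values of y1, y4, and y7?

y1 = false  y4 = true  y7 = false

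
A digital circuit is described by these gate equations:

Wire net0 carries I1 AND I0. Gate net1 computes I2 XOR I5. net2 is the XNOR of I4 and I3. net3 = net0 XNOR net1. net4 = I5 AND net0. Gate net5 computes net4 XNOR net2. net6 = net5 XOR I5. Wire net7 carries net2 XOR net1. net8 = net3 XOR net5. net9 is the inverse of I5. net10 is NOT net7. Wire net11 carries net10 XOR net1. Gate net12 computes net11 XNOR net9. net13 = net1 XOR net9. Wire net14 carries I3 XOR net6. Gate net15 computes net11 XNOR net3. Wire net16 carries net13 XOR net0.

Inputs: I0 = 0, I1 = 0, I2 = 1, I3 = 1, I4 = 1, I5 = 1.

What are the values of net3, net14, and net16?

net3 = 1, net14 = 0, net16 = 0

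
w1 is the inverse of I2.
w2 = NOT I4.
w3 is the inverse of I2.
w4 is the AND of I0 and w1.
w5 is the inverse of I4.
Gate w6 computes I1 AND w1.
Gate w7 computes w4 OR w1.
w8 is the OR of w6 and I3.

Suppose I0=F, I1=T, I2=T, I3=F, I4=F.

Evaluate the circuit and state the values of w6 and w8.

w6 = F  w8 = F

w1 = NOT I2 = NOT T = F
w6 = I1 AND w1 = T AND F = F
w8 = w6 OR I3 = F OR F = F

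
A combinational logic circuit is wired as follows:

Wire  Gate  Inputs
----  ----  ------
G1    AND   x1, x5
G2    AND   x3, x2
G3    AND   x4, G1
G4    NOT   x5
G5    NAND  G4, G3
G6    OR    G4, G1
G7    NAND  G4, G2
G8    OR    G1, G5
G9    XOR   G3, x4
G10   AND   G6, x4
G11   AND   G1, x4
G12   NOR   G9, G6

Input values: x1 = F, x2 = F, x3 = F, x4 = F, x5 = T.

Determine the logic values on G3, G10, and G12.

G1 = x1 AND x5 = F AND T = F
G3 = x4 AND G1 = F AND F = F
G4 = NOT x5 = NOT T = F
G6 = G4 OR G1 = F OR F = F
G9 = G3 XOR x4 = F XOR F = F
G10 = G6 AND x4 = F AND F = F
G12 = G9 NOR G6 = F NOR F = T

G3 = F, G10 = F, G12 = T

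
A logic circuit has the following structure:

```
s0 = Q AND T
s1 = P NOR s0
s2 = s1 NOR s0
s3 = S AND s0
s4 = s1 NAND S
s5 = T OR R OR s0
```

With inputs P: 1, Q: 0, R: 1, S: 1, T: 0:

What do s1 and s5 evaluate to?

s0 = Q AND T = 0 AND 0 = 0
s1 = P NOR s0 = 1 NOR 0 = 0
s5 = T OR R OR s0 = 0 OR 1 OR 0 = 1

s1 = 0; s5 = 1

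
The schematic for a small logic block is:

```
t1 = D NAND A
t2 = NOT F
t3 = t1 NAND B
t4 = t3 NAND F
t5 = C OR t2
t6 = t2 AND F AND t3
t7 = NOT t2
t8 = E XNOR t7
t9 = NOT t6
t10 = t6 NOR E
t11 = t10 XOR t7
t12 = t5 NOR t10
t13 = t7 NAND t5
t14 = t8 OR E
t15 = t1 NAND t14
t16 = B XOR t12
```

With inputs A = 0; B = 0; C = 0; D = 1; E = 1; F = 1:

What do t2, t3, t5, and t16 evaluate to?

t1 = D NAND A = 1 NAND 0 = 1
t2 = NOT F = NOT 1 = 0
t3 = t1 NAND B = 1 NAND 0 = 1
t5 = C OR t2 = 0 OR 0 = 0
t6 = t2 AND F AND t3 = 0 AND 1 AND 1 = 0
t10 = t6 NOR E = 0 NOR 1 = 0
t12 = t5 NOR t10 = 0 NOR 0 = 1
t16 = B XOR t12 = 0 XOR 1 = 1

t2 = 0; t3 = 1; t5 = 0; t16 = 1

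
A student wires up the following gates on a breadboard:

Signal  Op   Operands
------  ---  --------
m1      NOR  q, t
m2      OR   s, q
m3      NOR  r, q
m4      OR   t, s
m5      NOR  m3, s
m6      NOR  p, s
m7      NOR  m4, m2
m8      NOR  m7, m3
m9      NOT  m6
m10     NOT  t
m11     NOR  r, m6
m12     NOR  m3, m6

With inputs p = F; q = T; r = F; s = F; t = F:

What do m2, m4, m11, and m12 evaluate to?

m2 = s OR q = F OR T = T
m3 = r NOR q = F NOR T = F
m4 = t OR s = F OR F = F
m6 = p NOR s = F NOR F = T
m11 = r NOR m6 = F NOR T = F
m12 = m3 NOR m6 = F NOR T = F

m2 = T, m4 = F, m11 = F, m12 = F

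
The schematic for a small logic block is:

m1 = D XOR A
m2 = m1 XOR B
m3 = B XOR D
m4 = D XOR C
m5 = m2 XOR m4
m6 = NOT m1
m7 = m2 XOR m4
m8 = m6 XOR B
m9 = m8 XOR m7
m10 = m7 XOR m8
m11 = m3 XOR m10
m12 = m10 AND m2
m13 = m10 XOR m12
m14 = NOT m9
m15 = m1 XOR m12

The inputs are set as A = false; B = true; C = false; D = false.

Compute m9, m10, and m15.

m1 = D XOR A = false XOR false = false
m2 = m1 XOR B = false XOR true = true
m4 = D XOR C = false XOR false = false
m6 = NOT m1 = NOT false = true
m7 = m2 XOR m4 = true XOR false = true
m8 = m6 XOR B = true XOR true = false
m9 = m8 XOR m7 = false XOR true = true
m10 = m7 XOR m8 = true XOR false = true
m12 = m10 AND m2 = true AND true = true
m15 = m1 XOR m12 = false XOR true = true

m9 = true, m10 = true, m15 = true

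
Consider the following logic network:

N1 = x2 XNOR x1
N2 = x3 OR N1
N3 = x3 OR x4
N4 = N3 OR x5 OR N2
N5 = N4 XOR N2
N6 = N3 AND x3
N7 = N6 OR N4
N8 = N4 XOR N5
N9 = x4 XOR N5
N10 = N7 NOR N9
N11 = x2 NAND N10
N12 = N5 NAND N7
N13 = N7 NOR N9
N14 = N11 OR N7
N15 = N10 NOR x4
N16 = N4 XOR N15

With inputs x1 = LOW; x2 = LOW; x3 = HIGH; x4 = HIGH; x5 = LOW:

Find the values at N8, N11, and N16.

N1 = x2 XNOR x1 = LOW XNOR LOW = HIGH
N2 = x3 OR N1 = HIGH OR HIGH = HIGH
N3 = x3 OR x4 = HIGH OR HIGH = HIGH
N4 = N3 OR x5 OR N2 = HIGH OR LOW OR HIGH = HIGH
N5 = N4 XOR N2 = HIGH XOR HIGH = LOW
N6 = N3 AND x3 = HIGH AND HIGH = HIGH
N7 = N6 OR N4 = HIGH OR HIGH = HIGH
N8 = N4 XOR N5 = HIGH XOR LOW = HIGH
N9 = x4 XOR N5 = HIGH XOR LOW = HIGH
N10 = N7 NOR N9 = HIGH NOR HIGH = LOW
N11 = x2 NAND N10 = LOW NAND LOW = HIGH
N15 = N10 NOR x4 = LOW NOR HIGH = LOW
N16 = N4 XOR N15 = HIGH XOR LOW = HIGH

N8 = HIGH, N11 = HIGH, N16 = HIGH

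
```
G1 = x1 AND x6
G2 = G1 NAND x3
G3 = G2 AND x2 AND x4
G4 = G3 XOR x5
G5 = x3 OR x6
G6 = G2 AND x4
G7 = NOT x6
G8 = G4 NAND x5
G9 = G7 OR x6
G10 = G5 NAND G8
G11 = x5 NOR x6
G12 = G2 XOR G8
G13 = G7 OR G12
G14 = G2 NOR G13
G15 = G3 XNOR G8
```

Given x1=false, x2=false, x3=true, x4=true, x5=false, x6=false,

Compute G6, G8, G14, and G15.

G6 = true, G8 = true, G14 = false, G15 = false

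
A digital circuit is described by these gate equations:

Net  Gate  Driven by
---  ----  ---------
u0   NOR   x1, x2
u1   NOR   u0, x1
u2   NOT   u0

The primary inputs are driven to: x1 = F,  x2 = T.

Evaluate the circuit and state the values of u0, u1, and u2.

u0 = x1 NOR x2 = F NOR T = F
u1 = u0 NOR x1 = F NOR F = T
u2 = NOT u0 = NOT F = T

u0 = F; u1 = T; u2 = T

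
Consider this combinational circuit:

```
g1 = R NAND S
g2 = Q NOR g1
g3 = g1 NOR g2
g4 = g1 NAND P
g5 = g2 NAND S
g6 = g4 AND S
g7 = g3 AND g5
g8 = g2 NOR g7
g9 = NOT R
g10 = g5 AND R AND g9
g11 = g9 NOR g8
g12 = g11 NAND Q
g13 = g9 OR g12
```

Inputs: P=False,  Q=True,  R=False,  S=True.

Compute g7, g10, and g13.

g1 = R NAND S = False NAND True = True
g2 = Q NOR g1 = True NOR True = False
g3 = g1 NOR g2 = True NOR False = False
g5 = g2 NAND S = False NAND True = True
g7 = g3 AND g5 = False AND True = False
g8 = g2 NOR g7 = False NOR False = True
g9 = NOT R = NOT False = True
g10 = g5 AND R AND g9 = True AND False AND True = False
g11 = g9 NOR g8 = True NOR True = False
g12 = g11 NAND Q = False NAND True = True
g13 = g9 OR g12 = True OR True = True

g7 = False  g10 = False  g13 = True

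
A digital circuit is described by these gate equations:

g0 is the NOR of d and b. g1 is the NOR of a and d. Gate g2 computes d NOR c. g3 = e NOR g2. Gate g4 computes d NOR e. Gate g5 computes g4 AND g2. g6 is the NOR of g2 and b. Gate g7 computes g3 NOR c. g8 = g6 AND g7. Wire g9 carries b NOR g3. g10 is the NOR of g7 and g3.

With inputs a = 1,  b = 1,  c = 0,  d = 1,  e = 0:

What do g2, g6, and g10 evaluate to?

g2 = d NOR c = 1 NOR 0 = 0
g3 = e NOR g2 = 0 NOR 0 = 1
g6 = g2 NOR b = 0 NOR 1 = 0
g7 = g3 NOR c = 1 NOR 0 = 0
g10 = g7 NOR g3 = 0 NOR 1 = 0

g2 = 0; g6 = 0; g10 = 0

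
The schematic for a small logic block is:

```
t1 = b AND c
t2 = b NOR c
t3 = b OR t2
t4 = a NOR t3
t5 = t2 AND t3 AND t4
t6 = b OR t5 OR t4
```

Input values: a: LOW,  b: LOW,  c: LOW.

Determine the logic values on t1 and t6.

t1 = LOW  t6 = LOW

t1 = b AND c = LOW AND LOW = LOW
t2 = b NOR c = LOW NOR LOW = HIGH
t3 = b OR t2 = LOW OR HIGH = HIGH
t4 = a NOR t3 = LOW NOR HIGH = LOW
t5 = t2 AND t3 AND t4 = HIGH AND HIGH AND LOW = LOW
t6 = b OR t5 OR t4 = LOW OR LOW OR LOW = LOW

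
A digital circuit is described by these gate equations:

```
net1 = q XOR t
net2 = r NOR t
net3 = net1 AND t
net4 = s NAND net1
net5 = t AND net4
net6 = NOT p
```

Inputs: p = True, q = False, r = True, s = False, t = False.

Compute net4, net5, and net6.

net1 = q XOR t = False XOR False = False
net4 = s NAND net1 = False NAND False = True
net5 = t AND net4 = False AND True = False
net6 = NOT p = NOT True = False

net4 = True, net5 = False, net6 = False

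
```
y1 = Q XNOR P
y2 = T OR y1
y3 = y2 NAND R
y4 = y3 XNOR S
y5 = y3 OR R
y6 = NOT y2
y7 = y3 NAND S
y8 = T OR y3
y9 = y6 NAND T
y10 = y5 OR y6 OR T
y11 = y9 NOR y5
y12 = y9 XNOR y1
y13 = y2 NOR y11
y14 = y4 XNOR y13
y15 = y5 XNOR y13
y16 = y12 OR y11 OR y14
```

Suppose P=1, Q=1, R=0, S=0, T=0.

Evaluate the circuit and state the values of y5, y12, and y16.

y5 = 1, y12 = 1, y16 = 1

y1 = Q XNOR P = 1 XNOR 1 = 1
y2 = T OR y1 = 0 OR 1 = 1
y3 = y2 NAND R = 1 NAND 0 = 1
y4 = y3 XNOR S = 1 XNOR 0 = 0
y5 = y3 OR R = 1 OR 0 = 1
y6 = NOT y2 = NOT 1 = 0
y9 = y6 NAND T = 0 NAND 0 = 1
y11 = y9 NOR y5 = 1 NOR 1 = 0
y12 = y9 XNOR y1 = 1 XNOR 1 = 1
y13 = y2 NOR y11 = 1 NOR 0 = 0
y14 = y4 XNOR y13 = 0 XNOR 0 = 1
y16 = y12 OR y11 OR y14 = 1 OR 0 OR 1 = 1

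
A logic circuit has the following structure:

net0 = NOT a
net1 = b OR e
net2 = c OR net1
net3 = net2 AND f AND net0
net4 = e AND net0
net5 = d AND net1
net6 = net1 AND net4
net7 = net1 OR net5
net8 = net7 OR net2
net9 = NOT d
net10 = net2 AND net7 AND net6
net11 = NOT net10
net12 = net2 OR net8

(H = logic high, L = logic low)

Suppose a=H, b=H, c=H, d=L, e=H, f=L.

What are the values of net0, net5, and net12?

net0 = L, net5 = L, net12 = H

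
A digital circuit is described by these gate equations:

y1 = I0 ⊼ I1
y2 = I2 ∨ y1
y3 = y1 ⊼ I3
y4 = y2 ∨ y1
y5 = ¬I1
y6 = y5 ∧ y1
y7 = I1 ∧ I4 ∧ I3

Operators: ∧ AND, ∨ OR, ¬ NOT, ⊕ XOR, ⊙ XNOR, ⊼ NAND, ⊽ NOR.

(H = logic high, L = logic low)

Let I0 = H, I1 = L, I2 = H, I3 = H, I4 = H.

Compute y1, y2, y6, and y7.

y1 = I0 NAND I1 = H NAND L = H
y2 = I2 OR y1 = H OR H = H
y5 = NOT I1 = NOT L = H
y6 = y5 AND y1 = H AND H = H
y7 = I1 AND I4 AND I3 = L AND H AND H = L

y1 = H  y2 = H  y6 = H  y7 = L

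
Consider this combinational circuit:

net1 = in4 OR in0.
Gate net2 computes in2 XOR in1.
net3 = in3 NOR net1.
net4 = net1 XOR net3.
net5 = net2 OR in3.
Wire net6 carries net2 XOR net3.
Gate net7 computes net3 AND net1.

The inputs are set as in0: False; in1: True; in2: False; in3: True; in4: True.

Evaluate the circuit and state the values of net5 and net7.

net5 = True; net7 = False

net1 = in4 OR in0 = True OR False = True
net2 = in2 XOR in1 = False XOR True = True
net3 = in3 NOR net1 = True NOR True = False
net5 = net2 OR in3 = True OR True = True
net7 = net3 AND net1 = False AND True = False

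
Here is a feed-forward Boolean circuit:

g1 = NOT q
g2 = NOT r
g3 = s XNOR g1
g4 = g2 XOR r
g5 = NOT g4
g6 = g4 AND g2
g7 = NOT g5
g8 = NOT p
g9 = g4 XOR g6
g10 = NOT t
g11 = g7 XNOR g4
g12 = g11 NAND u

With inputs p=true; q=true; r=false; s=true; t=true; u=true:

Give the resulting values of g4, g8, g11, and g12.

g4 = true  g8 = false  g11 = true  g12 = false

g2 = NOT r = NOT false = true
g4 = g2 XOR r = true XOR false = true
g5 = NOT g4 = NOT true = false
g7 = NOT g5 = NOT false = true
g8 = NOT p = NOT true = false
g11 = g7 XNOR g4 = true XNOR true = true
g12 = g11 NAND u = true NAND true = false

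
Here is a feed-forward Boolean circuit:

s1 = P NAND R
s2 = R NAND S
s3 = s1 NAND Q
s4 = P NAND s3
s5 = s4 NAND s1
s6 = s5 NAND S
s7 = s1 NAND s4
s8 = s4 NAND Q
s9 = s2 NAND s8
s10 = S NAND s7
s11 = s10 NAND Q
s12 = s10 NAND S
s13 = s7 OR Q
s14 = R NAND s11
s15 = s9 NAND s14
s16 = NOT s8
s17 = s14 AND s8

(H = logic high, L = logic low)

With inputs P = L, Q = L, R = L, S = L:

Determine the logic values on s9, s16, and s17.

s9 = L; s16 = L; s17 = H

s1 = P NAND R = L NAND L = H
s2 = R NAND S = L NAND L = H
s3 = s1 NAND Q = H NAND L = H
s4 = P NAND s3 = L NAND H = H
s7 = s1 NAND s4 = H NAND H = L
s8 = s4 NAND Q = H NAND L = H
s9 = s2 NAND s8 = H NAND H = L
s10 = S NAND s7 = L NAND L = H
s11 = s10 NAND Q = H NAND L = H
s14 = R NAND s11 = L NAND H = H
s16 = NOT s8 = NOT H = L
s17 = s14 AND s8 = H AND H = H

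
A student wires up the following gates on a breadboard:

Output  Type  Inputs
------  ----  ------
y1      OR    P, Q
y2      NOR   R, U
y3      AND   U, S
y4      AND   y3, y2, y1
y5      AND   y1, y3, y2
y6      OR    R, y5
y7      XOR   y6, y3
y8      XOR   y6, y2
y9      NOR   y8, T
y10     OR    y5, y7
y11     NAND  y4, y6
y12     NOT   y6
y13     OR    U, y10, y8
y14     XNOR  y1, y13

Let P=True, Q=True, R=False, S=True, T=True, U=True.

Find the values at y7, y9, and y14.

y7 = True; y9 = False; y14 = True

y1 = P OR Q = True OR True = True
y2 = R NOR U = False NOR True = False
y3 = U AND S = True AND True = True
y5 = y1 AND y3 AND y2 = True AND True AND False = False
y6 = R OR y5 = False OR False = False
y7 = y6 XOR y3 = False XOR True = True
y8 = y6 XOR y2 = False XOR False = False
y9 = y8 NOR T = False NOR True = False
y10 = y5 OR y7 = False OR True = True
y13 = U OR y10 OR y8 = True OR True OR False = True
y14 = y1 XNOR y13 = True XNOR True = True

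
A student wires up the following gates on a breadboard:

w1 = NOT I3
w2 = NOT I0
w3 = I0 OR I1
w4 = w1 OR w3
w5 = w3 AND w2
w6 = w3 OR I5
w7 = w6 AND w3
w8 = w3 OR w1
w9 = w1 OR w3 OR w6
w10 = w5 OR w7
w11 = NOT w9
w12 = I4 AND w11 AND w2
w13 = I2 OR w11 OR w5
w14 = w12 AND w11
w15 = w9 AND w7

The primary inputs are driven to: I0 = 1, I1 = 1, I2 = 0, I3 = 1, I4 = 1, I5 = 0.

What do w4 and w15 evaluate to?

w1 = NOT I3 = NOT 1 = 0
w3 = I0 OR I1 = 1 OR 1 = 1
w4 = w1 OR w3 = 0 OR 1 = 1
w6 = w3 OR I5 = 1 OR 0 = 1
w7 = w6 AND w3 = 1 AND 1 = 1
w9 = w1 OR w3 OR w6 = 0 OR 1 OR 1 = 1
w15 = w9 AND w7 = 1 AND 1 = 1

w4 = 1, w15 = 1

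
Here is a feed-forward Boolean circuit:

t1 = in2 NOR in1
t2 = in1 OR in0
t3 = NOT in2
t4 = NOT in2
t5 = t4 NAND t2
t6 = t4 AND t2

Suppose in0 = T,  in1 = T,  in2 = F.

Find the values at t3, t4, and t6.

t3 = T; t4 = T; t6 = T

t2 = in1 OR in0 = T OR T = T
t3 = NOT in2 = NOT F = T
t4 = NOT in2 = NOT F = T
t6 = t4 AND t2 = T AND T = T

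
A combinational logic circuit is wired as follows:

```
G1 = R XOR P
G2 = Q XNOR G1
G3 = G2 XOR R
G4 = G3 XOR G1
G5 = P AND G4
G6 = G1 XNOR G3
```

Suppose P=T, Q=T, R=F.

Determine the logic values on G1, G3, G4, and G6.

G1 = T  G3 = T  G4 = F  G6 = T

G1 = R XOR P = F XOR T = T
G2 = Q XNOR G1 = T XNOR T = T
G3 = G2 XOR R = T XOR F = T
G4 = G3 XOR G1 = T XOR T = F
G6 = G1 XNOR G3 = T XNOR T = T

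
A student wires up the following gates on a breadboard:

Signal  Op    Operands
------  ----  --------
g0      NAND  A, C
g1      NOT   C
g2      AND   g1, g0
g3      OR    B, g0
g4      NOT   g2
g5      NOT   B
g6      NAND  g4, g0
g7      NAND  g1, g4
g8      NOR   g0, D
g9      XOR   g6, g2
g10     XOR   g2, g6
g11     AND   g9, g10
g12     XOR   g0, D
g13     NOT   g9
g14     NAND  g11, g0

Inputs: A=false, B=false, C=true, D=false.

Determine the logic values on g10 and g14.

g10 = false, g14 = true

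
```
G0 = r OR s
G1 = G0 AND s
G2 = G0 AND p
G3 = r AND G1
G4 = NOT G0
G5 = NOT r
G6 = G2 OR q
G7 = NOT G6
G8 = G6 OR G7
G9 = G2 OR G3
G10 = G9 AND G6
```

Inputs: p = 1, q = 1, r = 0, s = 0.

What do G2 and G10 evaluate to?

G2 = 0, G10 = 0

G0 = r OR s = 0 OR 0 = 0
G1 = G0 AND s = 0 AND 0 = 0
G2 = G0 AND p = 0 AND 1 = 0
G3 = r AND G1 = 0 AND 0 = 0
G6 = G2 OR q = 0 OR 1 = 1
G9 = G2 OR G3 = 0 OR 0 = 0
G10 = G9 AND G6 = 0 AND 1 = 0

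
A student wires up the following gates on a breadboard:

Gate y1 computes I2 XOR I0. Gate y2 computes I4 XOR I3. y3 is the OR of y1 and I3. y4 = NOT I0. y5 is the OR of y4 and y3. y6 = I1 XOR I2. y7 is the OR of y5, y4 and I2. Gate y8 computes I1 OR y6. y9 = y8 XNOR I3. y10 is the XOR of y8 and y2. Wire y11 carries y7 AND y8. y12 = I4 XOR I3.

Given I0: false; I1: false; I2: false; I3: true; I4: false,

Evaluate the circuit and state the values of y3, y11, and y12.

y1 = I2 XOR I0 = false XOR false = false
y3 = y1 OR I3 = false OR true = true
y4 = NOT I0 = NOT false = true
y5 = y4 OR y3 = true OR true = true
y6 = I1 XOR I2 = false XOR false = false
y7 = y5 OR y4 OR I2 = true OR true OR false = true
y8 = I1 OR y6 = false OR false = false
y11 = y7 AND y8 = true AND false = false
y12 = I4 XOR I3 = false XOR true = true

y3 = true, y11 = false, y12 = true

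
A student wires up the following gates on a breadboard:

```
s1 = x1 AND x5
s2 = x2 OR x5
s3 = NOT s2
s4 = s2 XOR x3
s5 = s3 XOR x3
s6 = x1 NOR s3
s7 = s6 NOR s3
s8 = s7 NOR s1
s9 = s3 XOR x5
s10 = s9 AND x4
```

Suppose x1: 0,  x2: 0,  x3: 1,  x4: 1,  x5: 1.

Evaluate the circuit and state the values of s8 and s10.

s8 = 1; s10 = 1

s1 = x1 AND x5 = 0 AND 1 = 0
s2 = x2 OR x5 = 0 OR 1 = 1
s3 = NOT s2 = NOT 1 = 0
s6 = x1 NOR s3 = 0 NOR 0 = 1
s7 = s6 NOR s3 = 1 NOR 0 = 0
s8 = s7 NOR s1 = 0 NOR 0 = 1
s9 = s3 XOR x5 = 0 XOR 1 = 1
s10 = s9 AND x4 = 1 AND 1 = 1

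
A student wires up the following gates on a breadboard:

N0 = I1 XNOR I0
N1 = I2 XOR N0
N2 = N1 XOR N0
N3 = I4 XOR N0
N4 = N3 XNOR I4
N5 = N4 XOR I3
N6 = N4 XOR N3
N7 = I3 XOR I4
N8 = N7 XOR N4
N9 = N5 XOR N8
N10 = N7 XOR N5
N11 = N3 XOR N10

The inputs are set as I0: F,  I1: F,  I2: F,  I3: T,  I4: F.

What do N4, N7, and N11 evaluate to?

N4 = F; N7 = T; N11 = T

N0 = I1 XNOR I0 = F XNOR F = T
N3 = I4 XOR N0 = F XOR T = T
N4 = N3 XNOR I4 = T XNOR F = F
N5 = N4 XOR I3 = F XOR T = T
N7 = I3 XOR I4 = T XOR F = T
N10 = N7 XOR N5 = T XOR T = F
N11 = N3 XOR N10 = T XOR F = T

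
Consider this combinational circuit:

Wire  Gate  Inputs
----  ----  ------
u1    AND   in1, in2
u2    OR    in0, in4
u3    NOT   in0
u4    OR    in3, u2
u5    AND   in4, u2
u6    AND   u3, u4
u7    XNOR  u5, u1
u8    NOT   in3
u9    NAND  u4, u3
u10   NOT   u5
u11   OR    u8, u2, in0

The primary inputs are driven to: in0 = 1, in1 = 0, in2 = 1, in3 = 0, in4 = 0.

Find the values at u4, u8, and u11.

u4 = 1  u8 = 1  u11 = 1

u2 = in0 OR in4 = 1 OR 0 = 1
u4 = in3 OR u2 = 0 OR 1 = 1
u8 = NOT in3 = NOT 0 = 1
u11 = u8 OR u2 OR in0 = 1 OR 1 OR 1 = 1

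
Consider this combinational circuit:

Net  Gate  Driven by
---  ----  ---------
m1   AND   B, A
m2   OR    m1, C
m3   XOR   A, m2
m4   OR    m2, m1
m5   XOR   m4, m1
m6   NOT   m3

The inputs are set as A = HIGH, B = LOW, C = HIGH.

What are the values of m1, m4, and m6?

m1 = LOW; m4 = HIGH; m6 = HIGH

m1 = B AND A = LOW AND HIGH = LOW
m2 = m1 OR C = LOW OR HIGH = HIGH
m3 = A XOR m2 = HIGH XOR HIGH = LOW
m4 = m2 OR m1 = HIGH OR LOW = HIGH
m6 = NOT m3 = NOT LOW = HIGH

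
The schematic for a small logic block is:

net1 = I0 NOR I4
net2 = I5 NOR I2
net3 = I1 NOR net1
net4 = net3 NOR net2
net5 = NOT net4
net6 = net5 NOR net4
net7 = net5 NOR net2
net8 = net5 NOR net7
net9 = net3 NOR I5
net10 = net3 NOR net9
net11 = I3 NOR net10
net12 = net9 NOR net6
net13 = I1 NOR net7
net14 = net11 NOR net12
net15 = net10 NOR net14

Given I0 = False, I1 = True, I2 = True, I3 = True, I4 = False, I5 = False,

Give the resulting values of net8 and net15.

net8 = False; net15 = False

net1 = I0 NOR I4 = False NOR False = True
net2 = I5 NOR I2 = False NOR True = False
net3 = I1 NOR net1 = True NOR True = False
net4 = net3 NOR net2 = False NOR False = True
net5 = NOT net4 = NOT True = False
net6 = net5 NOR net4 = False NOR True = False
net7 = net5 NOR net2 = False NOR False = True
net8 = net5 NOR net7 = False NOR True = False
net9 = net3 NOR I5 = False NOR False = True
net10 = net3 NOR net9 = False NOR True = False
net11 = I3 NOR net10 = True NOR False = False
net12 = net9 NOR net6 = True NOR False = False
net14 = net11 NOR net12 = False NOR False = True
net15 = net10 NOR net14 = False NOR True = False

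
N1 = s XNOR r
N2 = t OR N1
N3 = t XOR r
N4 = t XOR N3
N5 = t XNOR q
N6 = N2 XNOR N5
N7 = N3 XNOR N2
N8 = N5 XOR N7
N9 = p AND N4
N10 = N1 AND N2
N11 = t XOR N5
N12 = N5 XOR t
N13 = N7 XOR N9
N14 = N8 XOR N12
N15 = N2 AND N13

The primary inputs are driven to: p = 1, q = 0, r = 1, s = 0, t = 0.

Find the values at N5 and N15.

N5 = 1  N15 = 0

N1 = s XNOR r = 0 XNOR 1 = 0
N2 = t OR N1 = 0 OR 0 = 0
N3 = t XOR r = 0 XOR 1 = 1
N4 = t XOR N3 = 0 XOR 1 = 1
N5 = t XNOR q = 0 XNOR 0 = 1
N7 = N3 XNOR N2 = 1 XNOR 0 = 0
N9 = p AND N4 = 1 AND 1 = 1
N13 = N7 XOR N9 = 0 XOR 1 = 1
N15 = N2 AND N13 = 0 AND 1 = 0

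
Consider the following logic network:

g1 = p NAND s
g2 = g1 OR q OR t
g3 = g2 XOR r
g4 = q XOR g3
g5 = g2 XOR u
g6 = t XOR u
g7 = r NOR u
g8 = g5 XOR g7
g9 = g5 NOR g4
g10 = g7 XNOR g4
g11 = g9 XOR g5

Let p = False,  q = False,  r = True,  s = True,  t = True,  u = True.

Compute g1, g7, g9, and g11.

g1 = True, g7 = False, g9 = True, g11 = True

g1 = p NAND s = False NAND True = True
g2 = g1 OR q OR t = True OR False OR True = True
g3 = g2 XOR r = True XOR True = False
g4 = q XOR g3 = False XOR False = False
g5 = g2 XOR u = True XOR True = False
g7 = r NOR u = True NOR True = False
g9 = g5 NOR g4 = False NOR False = True
g11 = g9 XOR g5 = True XOR False = True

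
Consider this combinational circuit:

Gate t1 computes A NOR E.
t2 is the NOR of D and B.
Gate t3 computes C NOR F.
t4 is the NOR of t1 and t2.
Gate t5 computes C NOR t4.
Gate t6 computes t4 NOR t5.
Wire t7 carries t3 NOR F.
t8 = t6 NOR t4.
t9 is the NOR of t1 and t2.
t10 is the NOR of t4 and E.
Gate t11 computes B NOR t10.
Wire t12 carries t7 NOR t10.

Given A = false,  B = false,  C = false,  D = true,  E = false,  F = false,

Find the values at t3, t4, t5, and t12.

t3 = true, t4 = false, t5 = true, t12 = false

t1 = A NOR E = false NOR false = true
t2 = D NOR B = true NOR false = false
t3 = C NOR F = false NOR false = true
t4 = t1 NOR t2 = true NOR false = false
t5 = C NOR t4 = false NOR false = true
t7 = t3 NOR F = true NOR false = false
t10 = t4 NOR E = false NOR false = true
t12 = t7 NOR t10 = false NOR true = false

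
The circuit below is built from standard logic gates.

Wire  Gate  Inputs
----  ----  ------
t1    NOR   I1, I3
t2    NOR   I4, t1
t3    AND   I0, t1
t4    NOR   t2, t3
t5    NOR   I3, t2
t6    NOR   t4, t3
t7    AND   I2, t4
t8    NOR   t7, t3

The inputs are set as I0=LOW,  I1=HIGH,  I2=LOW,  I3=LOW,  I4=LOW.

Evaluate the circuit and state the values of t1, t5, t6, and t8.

t1 = LOW  t5 = LOW  t6 = HIGH  t8 = HIGH

t1 = I1 NOR I3 = HIGH NOR LOW = LOW
t2 = I4 NOR t1 = LOW NOR LOW = HIGH
t3 = I0 AND t1 = LOW AND LOW = LOW
t4 = t2 NOR t3 = HIGH NOR LOW = LOW
t5 = I3 NOR t2 = LOW NOR HIGH = LOW
t6 = t4 NOR t3 = LOW NOR LOW = HIGH
t7 = I2 AND t4 = LOW AND LOW = LOW
t8 = t7 NOR t3 = LOW NOR LOW = HIGH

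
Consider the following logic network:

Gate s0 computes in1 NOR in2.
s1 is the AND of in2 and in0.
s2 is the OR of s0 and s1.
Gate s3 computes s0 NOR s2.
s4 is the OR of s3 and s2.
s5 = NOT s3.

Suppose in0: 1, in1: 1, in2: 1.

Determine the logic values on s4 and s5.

s0 = in1 NOR in2 = 1 NOR 1 = 0
s1 = in2 AND in0 = 1 AND 1 = 1
s2 = s0 OR s1 = 0 OR 1 = 1
s3 = s0 NOR s2 = 0 NOR 1 = 0
s4 = s3 OR s2 = 0 OR 1 = 1
s5 = NOT s3 = NOT 0 = 1

s4 = 1  s5 = 1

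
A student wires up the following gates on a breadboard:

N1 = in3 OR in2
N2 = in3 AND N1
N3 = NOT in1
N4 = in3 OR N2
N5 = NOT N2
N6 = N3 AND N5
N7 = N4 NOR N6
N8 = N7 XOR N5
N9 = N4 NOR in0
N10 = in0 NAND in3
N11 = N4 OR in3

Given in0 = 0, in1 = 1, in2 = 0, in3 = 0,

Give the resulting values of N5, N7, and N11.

N1 = in3 OR in2 = 0 OR 0 = 0
N2 = in3 AND N1 = 0 AND 0 = 0
N3 = NOT in1 = NOT 1 = 0
N4 = in3 OR N2 = 0 OR 0 = 0
N5 = NOT N2 = NOT 0 = 1
N6 = N3 AND N5 = 0 AND 1 = 0
N7 = N4 NOR N6 = 0 NOR 0 = 1
N11 = N4 OR in3 = 0 OR 0 = 0

N5 = 1; N7 = 1; N11 = 0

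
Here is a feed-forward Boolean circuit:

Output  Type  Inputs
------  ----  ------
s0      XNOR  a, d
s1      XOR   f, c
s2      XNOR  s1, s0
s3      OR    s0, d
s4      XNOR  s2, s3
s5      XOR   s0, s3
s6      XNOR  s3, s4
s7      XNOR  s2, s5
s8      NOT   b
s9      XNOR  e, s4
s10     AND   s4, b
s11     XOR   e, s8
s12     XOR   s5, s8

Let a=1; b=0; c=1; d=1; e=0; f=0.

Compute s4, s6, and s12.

s0 = a XNOR d = 1 XNOR 1 = 1
s1 = f XOR c = 0 XOR 1 = 1
s2 = s1 XNOR s0 = 1 XNOR 1 = 1
s3 = s0 OR d = 1 OR 1 = 1
s4 = s2 XNOR s3 = 1 XNOR 1 = 1
s5 = s0 XOR s3 = 1 XOR 1 = 0
s6 = s3 XNOR s4 = 1 XNOR 1 = 1
s8 = NOT b = NOT 0 = 1
s12 = s5 XOR s8 = 0 XOR 1 = 1

s4 = 1, s6 = 1, s12 = 1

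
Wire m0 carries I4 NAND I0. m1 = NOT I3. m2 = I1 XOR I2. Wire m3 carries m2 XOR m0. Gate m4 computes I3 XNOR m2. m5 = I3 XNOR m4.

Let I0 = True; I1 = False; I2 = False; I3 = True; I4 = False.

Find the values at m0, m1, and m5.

m0 = True, m1 = False, m5 = False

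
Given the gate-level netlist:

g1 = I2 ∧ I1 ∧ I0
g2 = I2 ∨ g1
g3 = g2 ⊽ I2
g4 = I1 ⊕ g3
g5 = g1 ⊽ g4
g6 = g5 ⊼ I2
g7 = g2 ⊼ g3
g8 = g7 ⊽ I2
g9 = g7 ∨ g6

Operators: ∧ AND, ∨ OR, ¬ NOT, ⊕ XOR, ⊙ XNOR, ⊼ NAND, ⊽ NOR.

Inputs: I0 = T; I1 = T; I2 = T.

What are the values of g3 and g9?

g1 = I2 AND I1 AND I0 = T AND T AND T = T
g2 = I2 OR g1 = T OR T = T
g3 = g2 NOR I2 = T NOR T = F
g4 = I1 XOR g3 = T XOR F = T
g5 = g1 NOR g4 = T NOR T = F
g6 = g5 NAND I2 = F NAND T = T
g7 = g2 NAND g3 = T NAND F = T
g9 = g7 OR g6 = T OR T = T

g3 = F, g9 = T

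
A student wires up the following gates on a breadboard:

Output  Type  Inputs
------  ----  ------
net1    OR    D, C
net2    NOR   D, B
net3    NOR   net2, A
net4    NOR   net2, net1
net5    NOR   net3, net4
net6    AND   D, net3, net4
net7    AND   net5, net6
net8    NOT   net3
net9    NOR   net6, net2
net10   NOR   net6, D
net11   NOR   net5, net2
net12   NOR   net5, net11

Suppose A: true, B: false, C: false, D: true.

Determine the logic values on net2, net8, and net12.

net2 = false; net8 = true; net12 = false

net1 = D OR C = true OR false = true
net2 = D NOR B = true NOR false = false
net3 = net2 NOR A = false NOR true = false
net4 = net2 NOR net1 = false NOR true = false
net5 = net3 NOR net4 = false NOR false = true
net8 = NOT net3 = NOT false = true
net11 = net5 NOR net2 = true NOR false = false
net12 = net5 NOR net11 = true NOR false = false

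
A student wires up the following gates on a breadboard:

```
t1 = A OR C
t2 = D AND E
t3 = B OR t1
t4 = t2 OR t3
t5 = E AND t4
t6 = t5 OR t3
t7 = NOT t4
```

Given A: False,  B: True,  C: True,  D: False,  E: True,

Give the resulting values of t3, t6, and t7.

t3 = True; t6 = True; t7 = False

t1 = A OR C = False OR True = True
t2 = D AND E = False AND True = False
t3 = B OR t1 = True OR True = True
t4 = t2 OR t3 = False OR True = True
t5 = E AND t4 = True AND True = True
t6 = t5 OR t3 = True OR True = True
t7 = NOT t4 = NOT True = False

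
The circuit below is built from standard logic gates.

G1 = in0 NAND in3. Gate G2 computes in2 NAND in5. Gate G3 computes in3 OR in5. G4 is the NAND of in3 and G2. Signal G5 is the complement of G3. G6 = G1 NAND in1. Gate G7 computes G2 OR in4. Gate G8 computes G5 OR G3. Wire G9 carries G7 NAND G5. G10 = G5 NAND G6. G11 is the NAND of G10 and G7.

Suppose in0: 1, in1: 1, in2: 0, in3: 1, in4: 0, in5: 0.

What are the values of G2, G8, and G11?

G2 = 1, G8 = 1, G11 = 0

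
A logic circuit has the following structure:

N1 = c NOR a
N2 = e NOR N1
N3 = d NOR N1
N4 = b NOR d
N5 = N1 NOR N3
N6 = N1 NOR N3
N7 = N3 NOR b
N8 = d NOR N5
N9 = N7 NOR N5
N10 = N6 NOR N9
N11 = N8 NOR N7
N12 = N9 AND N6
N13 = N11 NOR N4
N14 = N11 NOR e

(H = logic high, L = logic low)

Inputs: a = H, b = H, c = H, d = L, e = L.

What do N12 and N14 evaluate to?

N1 = c NOR a = H NOR H = L
N3 = d NOR N1 = L NOR L = H
N5 = N1 NOR N3 = L NOR H = L
N6 = N1 NOR N3 = L NOR H = L
N7 = N3 NOR b = H NOR H = L
N8 = d NOR N5 = L NOR L = H
N9 = N7 NOR N5 = L NOR L = H
N11 = N8 NOR N7 = H NOR L = L
N12 = N9 AND N6 = H AND L = L
N14 = N11 NOR e = L NOR L = H

N12 = L, N14 = H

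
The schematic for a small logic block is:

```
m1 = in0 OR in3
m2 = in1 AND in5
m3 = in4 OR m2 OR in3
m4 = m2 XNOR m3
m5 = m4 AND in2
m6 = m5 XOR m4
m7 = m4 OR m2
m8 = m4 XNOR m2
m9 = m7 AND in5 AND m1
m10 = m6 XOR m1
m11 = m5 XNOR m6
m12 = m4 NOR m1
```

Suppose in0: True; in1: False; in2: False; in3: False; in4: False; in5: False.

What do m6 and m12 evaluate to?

m1 = in0 OR in3 = True OR False = True
m2 = in1 AND in5 = False AND False = False
m3 = in4 OR m2 OR in3 = False OR False OR False = False
m4 = m2 XNOR m3 = False XNOR False = True
m5 = m4 AND in2 = True AND False = False
m6 = m5 XOR m4 = False XOR True = True
m12 = m4 NOR m1 = True NOR True = False

m6 = True  m12 = False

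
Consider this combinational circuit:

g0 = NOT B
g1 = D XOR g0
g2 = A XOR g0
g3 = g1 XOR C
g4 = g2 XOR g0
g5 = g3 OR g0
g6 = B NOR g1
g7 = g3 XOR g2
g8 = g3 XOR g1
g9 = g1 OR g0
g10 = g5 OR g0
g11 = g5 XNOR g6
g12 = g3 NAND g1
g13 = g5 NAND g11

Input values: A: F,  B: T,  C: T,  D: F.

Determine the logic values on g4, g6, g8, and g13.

g0 = NOT B = NOT T = F
g1 = D XOR g0 = F XOR F = F
g2 = A XOR g0 = F XOR F = F
g3 = g1 XOR C = F XOR T = T
g4 = g2 XOR g0 = F XOR F = F
g5 = g3 OR g0 = T OR F = T
g6 = B NOR g1 = T NOR F = F
g8 = g3 XOR g1 = T XOR F = T
g11 = g5 XNOR g6 = T XNOR F = F
g13 = g5 NAND g11 = T NAND F = T

g4 = F, g6 = F, g8 = T, g13 = T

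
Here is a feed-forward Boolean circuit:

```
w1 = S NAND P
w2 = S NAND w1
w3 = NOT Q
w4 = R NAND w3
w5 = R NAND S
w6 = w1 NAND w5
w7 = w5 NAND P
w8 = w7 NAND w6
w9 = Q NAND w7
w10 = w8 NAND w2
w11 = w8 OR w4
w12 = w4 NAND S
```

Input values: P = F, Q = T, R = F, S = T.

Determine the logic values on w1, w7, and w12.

w1 = T; w7 = T; w12 = F

w1 = S NAND P = T NAND F = T
w3 = NOT Q = NOT T = F
w4 = R NAND w3 = F NAND F = T
w5 = R NAND S = F NAND T = T
w7 = w5 NAND P = T NAND F = T
w12 = w4 NAND S = T NAND T = F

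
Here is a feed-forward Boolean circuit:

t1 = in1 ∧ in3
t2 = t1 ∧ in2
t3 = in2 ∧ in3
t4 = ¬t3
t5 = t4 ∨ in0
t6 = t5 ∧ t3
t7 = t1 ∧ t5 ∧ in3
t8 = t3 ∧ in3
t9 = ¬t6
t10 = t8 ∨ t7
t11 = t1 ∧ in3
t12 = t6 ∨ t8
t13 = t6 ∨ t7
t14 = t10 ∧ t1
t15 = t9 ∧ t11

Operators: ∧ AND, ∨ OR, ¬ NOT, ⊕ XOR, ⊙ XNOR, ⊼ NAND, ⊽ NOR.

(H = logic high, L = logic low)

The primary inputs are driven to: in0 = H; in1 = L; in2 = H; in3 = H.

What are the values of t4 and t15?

t1 = in1 AND in3 = L AND H = L
t3 = in2 AND in3 = H AND H = H
t4 = NOT t3 = NOT H = L
t5 = t4 OR in0 = L OR H = H
t6 = t5 AND t3 = H AND H = H
t9 = NOT t6 = NOT H = L
t11 = t1 AND in3 = L AND H = L
t15 = t9 AND t11 = L AND L = L

t4 = L; t15 = L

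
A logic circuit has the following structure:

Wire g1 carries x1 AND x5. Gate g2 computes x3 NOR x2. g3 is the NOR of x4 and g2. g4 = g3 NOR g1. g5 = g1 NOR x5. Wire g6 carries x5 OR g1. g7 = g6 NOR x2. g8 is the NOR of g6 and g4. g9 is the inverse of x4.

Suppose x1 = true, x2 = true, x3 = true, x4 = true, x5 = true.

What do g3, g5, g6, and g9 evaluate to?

g1 = x1 AND x5 = true AND true = true
g2 = x3 NOR x2 = true NOR true = false
g3 = x4 NOR g2 = true NOR false = false
g5 = g1 NOR x5 = true NOR true = false
g6 = x5 OR g1 = true OR true = true
g9 = NOT x4 = NOT true = false

g3 = false, g5 = false, g6 = true, g9 = false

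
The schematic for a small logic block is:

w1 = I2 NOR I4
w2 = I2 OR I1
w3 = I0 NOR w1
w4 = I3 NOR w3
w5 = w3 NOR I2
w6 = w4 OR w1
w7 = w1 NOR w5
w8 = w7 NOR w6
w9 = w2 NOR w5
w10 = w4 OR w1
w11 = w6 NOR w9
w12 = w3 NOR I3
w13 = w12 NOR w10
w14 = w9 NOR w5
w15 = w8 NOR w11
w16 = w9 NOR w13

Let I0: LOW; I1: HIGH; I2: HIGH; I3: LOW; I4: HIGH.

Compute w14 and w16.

w14 = HIGH, w16 = LOW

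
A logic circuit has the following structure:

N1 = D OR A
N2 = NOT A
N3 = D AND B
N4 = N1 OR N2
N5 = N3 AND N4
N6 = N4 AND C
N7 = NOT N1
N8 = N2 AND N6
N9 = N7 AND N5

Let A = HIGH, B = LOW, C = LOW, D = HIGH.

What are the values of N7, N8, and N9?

N7 = LOW; N8 = LOW; N9 = LOW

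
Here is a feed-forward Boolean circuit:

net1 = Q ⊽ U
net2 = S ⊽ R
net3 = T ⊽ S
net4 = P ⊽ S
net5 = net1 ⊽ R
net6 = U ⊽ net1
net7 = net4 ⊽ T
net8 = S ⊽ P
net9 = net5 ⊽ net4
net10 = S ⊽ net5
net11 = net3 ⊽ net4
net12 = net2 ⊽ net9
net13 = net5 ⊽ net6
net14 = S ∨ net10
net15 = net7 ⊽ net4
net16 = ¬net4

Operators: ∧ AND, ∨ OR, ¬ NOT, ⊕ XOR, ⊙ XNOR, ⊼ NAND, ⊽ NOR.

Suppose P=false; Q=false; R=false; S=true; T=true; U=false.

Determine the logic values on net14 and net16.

net1 = Q NOR U = false NOR false = true
net4 = P NOR S = false NOR true = false
net5 = net1 NOR R = true NOR false = false
net10 = S NOR net5 = true NOR false = false
net14 = S OR net10 = true OR false = true
net16 = NOT net4 = NOT false = true

net14 = true; net16 = true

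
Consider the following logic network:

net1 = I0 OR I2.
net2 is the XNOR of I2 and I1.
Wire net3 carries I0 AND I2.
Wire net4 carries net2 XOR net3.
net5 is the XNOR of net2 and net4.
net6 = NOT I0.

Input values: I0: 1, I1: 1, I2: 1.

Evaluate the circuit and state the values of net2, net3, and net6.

net2 = I2 XNOR I1 = 1 XNOR 1 = 1
net3 = I0 AND I2 = 1 AND 1 = 1
net6 = NOT I0 = NOT 1 = 0

net2 = 1, net3 = 1, net6 = 0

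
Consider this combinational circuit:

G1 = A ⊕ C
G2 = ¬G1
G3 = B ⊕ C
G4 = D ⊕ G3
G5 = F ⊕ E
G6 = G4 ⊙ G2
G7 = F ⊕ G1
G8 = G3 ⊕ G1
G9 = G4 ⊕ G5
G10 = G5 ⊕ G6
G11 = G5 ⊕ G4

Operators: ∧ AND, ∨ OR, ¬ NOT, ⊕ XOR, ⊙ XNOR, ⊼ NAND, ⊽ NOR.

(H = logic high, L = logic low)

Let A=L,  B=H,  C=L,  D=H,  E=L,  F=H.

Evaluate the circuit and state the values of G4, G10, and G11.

G1 = A XOR C = L XOR L = L
G2 = NOT G1 = NOT L = H
G3 = B XOR C = H XOR L = H
G4 = D XOR G3 = H XOR H = L
G5 = F XOR E = H XOR L = H
G6 = G4 XNOR G2 = L XNOR H = L
G10 = G5 XOR G6 = H XOR L = H
G11 = G5 XOR G4 = H XOR L = H

G4 = L, G10 = H, G11 = H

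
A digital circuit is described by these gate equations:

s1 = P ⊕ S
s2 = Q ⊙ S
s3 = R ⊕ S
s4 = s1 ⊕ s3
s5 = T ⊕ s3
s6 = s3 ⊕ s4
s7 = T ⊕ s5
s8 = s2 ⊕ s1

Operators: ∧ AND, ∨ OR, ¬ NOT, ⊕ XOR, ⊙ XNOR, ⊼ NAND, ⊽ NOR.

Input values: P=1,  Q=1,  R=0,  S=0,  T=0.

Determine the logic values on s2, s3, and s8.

s1 = P XOR S = 1 XOR 0 = 1
s2 = Q XNOR S = 1 XNOR 0 = 0
s3 = R XOR S = 0 XOR 0 = 0
s8 = s2 XOR s1 = 0 XOR 1 = 1

s2 = 0, s3 = 0, s8 = 1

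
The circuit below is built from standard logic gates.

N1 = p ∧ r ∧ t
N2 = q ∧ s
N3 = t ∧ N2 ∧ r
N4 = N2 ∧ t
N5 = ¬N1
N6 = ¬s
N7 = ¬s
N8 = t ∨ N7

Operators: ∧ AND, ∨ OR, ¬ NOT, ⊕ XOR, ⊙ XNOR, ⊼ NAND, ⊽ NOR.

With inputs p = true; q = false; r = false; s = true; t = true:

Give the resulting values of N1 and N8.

N1 = false  N8 = true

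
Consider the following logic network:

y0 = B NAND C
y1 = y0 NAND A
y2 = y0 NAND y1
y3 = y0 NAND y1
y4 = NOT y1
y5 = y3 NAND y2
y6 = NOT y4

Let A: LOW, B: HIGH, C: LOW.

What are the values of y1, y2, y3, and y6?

y1 = HIGH; y2 = LOW; y3 = LOW; y6 = HIGH

y0 = B NAND C = HIGH NAND LOW = HIGH
y1 = y0 NAND A = HIGH NAND LOW = HIGH
y2 = y0 NAND y1 = HIGH NAND HIGH = LOW
y3 = y0 NAND y1 = HIGH NAND HIGH = LOW
y4 = NOT y1 = NOT HIGH = LOW
y6 = NOT y4 = NOT LOW = HIGH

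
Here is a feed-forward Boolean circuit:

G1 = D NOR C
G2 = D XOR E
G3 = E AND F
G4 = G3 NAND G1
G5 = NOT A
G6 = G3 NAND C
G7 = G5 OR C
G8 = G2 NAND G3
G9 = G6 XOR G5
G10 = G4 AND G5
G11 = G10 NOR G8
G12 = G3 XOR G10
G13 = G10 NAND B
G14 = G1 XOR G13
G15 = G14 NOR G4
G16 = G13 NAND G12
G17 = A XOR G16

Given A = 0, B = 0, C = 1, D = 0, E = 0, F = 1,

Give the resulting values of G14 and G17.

G14 = 1, G17 = 0

G1 = D NOR C = 0 NOR 1 = 0
G3 = E AND F = 0 AND 1 = 0
G4 = G3 NAND G1 = 0 NAND 0 = 1
G5 = NOT A = NOT 0 = 1
G10 = G4 AND G5 = 1 AND 1 = 1
G12 = G3 XOR G10 = 0 XOR 1 = 1
G13 = G10 NAND B = 1 NAND 0 = 1
G14 = G1 XOR G13 = 0 XOR 1 = 1
G16 = G13 NAND G12 = 1 NAND 1 = 0
G17 = A XOR G16 = 0 XOR 0 = 0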